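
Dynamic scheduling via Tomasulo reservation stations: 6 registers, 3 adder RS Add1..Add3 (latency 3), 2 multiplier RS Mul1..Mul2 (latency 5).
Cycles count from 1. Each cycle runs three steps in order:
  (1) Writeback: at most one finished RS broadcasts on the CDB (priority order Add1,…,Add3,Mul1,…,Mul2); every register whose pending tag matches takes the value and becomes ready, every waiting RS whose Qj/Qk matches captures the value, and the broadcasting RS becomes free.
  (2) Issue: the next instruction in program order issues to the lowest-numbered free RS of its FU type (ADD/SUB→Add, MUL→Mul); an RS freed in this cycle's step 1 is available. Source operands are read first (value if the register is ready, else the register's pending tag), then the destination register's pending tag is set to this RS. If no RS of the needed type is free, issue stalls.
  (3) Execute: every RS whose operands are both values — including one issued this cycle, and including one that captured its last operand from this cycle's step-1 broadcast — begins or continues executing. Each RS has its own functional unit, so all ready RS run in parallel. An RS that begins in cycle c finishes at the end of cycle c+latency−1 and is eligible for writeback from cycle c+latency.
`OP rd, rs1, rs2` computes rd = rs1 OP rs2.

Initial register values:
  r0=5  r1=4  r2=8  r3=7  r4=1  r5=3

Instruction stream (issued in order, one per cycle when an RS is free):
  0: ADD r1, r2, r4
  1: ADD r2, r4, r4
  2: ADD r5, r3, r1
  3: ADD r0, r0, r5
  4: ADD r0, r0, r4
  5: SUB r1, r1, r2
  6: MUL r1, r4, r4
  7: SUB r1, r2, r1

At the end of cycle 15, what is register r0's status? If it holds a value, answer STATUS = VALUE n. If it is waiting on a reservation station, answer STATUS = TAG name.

STATUS = VALUE 22

cycle 1: issue ADD r1<-Add1 // r0:5,r1:Add1,r2:8,r3:7,r4:1,r5:3
cycle 2: issue ADD r2<-Add2 // r0:5,r1:Add1,r2:Add2,r3:7,r4:1,r5:3
cycle 3: issue ADD r5<-Add3 // r0:5,r1:Add1,r2:Add2,r3:7,r4:1,r5:Add3
cycle 4: CDB Add1=9; issue ADD r0<-Add1 // r0:Add1,r1:9,r2:Add2,r3:7,r4:1,r5:Add3
cycle 5: CDB Add2=2; issue ADD r0<-Add2 // r0:Add2,r1:9,r2:2,r3:7,r4:1,r5:Add3
cycle 6: stall // r0:Add2,r1:9,r2:2,r3:7,r4:1,r5:Add3
cycle 7: CDB Add3=16; issue SUB r1<-Add3 // r0:Add2,r1:Add3,r2:2,r3:7,r4:1,r5:16
cycle 8: issue MUL r1<-Mul1 // r0:Add2,r1:Mul1,r2:2,r3:7,r4:1,r5:16
cycle 9: stall // r0:Add2,r1:Mul1,r2:2,r3:7,r4:1,r5:16
cycle 10: CDB Add1=21; issue SUB r1<-Add1 // r0:Add2,r1:Add1,r2:2,r3:7,r4:1,r5:16
cycle 11: CDB Add3=7 // r0:Add2,r1:Add1,r2:2,r3:7,r4:1,r5:16
cycle 12: - // r0:Add2,r1:Add1,r2:2,r3:7,r4:1,r5:16
cycle 13: CDB Add2=22 // r0:22,r1:Add1,r2:2,r3:7,r4:1,r5:16
cycle 14: CDB Mul1=1 // r0:22,r1:Add1,r2:2,r3:7,r4:1,r5:16
cycle 15: - // r0:22,r1:Add1,r2:2,r3:7,r4:1,r5:16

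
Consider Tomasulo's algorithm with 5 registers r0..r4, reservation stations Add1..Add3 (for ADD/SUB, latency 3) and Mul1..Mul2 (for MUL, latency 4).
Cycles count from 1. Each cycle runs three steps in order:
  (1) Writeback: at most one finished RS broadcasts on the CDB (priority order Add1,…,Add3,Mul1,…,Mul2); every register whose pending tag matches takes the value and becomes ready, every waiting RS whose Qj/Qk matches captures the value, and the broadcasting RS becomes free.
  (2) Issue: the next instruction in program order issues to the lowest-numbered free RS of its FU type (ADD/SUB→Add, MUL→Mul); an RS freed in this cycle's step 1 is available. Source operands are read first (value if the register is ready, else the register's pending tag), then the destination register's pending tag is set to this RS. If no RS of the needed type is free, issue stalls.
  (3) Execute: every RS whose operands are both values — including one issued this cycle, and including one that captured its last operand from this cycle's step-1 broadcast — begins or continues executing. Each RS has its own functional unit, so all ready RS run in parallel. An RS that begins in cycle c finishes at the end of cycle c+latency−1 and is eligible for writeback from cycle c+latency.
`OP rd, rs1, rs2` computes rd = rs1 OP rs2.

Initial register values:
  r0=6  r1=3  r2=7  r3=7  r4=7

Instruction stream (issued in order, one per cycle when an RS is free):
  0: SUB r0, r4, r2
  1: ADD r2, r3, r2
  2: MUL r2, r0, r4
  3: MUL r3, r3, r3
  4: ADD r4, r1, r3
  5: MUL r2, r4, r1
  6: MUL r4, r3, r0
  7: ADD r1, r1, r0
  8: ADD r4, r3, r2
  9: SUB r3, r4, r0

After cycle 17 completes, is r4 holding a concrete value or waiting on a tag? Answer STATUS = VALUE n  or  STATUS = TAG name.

STATUS = TAG Add3

cycle 1: issue SUB r0<-Add1 // r0:Add1,r1:3,r2:7,r3:7,r4:7
cycle 2: issue ADD r2<-Add2 // r0:Add1,r1:3,r2:Add2,r3:7,r4:7
cycle 3: issue MUL r2<-Mul1 // r0:Add1,r1:3,r2:Mul1,r3:7,r4:7
cycle 4: CDB Add1=0; issue MUL r3<-Mul2 // r0:0,r1:3,r2:Mul1,r3:Mul2,r4:7
cycle 5: CDB Add2=14; issue ADD r4<-Add1 // r0:0,r1:3,r2:Mul1,r3:Mul2,r4:Add1
cycle 6: stall // r0:0,r1:3,r2:Mul1,r3:Mul2,r4:Add1
cycle 7: stall // r0:0,r1:3,r2:Mul1,r3:Mul2,r4:Add1
cycle 8: CDB Mul1=0; issue MUL r2<-Mul1 // r0:0,r1:3,r2:Mul1,r3:Mul2,r4:Add1
cycle 9: CDB Mul2=49; issue MUL r4<-Mul2 // r0:0,r1:3,r2:Mul1,r3:49,r4:Mul2
cycle 10: issue ADD r1<-Add2 // r0:0,r1:Add2,r2:Mul1,r3:49,r4:Mul2
cycle 11: issue ADD r4<-Add3 // r0:0,r1:Add2,r2:Mul1,r3:49,r4:Add3
cycle 12: CDB Add1=52; issue SUB r3<-Add1 // r0:0,r1:Add2,r2:Mul1,r3:Add1,r4:Add3
cycle 13: CDB Add2=3 // r0:0,r1:3,r2:Mul1,r3:Add1,r4:Add3
cycle 14: CDB Mul2=0 // r0:0,r1:3,r2:Mul1,r3:Add1,r4:Add3
cycle 15: - // r0:0,r1:3,r2:Mul1,r3:Add1,r4:Add3
cycle 16: CDB Mul1=156 // r0:0,r1:3,r2:156,r3:Add1,r4:Add3
cycle 17: - // r0:0,r1:3,r2:156,r3:Add1,r4:Add3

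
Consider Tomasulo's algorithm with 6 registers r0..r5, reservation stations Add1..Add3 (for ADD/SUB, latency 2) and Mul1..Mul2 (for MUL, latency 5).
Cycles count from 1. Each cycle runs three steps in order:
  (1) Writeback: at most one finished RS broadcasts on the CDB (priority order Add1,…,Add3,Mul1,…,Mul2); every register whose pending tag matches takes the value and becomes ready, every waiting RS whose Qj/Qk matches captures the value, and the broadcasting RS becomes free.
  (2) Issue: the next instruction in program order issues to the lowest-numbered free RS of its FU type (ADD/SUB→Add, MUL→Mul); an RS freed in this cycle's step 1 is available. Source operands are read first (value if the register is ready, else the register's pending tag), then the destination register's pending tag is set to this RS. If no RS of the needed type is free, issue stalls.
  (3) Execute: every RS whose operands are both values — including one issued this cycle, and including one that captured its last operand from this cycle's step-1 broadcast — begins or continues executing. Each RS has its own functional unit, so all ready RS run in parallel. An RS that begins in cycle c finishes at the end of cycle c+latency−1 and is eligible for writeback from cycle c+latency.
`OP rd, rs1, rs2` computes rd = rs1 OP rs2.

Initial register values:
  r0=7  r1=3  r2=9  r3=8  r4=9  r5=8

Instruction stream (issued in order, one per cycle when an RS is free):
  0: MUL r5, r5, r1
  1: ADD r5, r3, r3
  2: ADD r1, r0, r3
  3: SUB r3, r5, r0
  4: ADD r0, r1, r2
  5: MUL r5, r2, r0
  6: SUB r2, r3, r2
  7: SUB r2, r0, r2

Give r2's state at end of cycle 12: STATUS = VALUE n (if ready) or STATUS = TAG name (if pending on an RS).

  c1: issue MUL r5<-Mul1  regs: r0:7,r1:3,r2:9,r3:8,r4:9,r5:Mul1
  c2: issue ADD r5<-Add1  regs: r0:7,r1:3,r2:9,r3:8,r4:9,r5:Add1
  c3: issue ADD r1<-Add2  regs: r0:7,r1:Add2,r2:9,r3:8,r4:9,r5:Add1
  c4: CDB Add1=16; issue SUB r3<-Add1  regs: r0:7,r1:Add2,r2:9,r3:Add1,r4:9,r5:16
  c5: CDB Add2=15; issue ADD r0<-Add2  regs: r0:Add2,r1:15,r2:9,r3:Add1,r4:9,r5:16
  c6: CDB Add1=9; issue MUL r5<-Mul2  regs: r0:Add2,r1:15,r2:9,r3:9,r4:9,r5:Mul2
  c7: CDB Add2=24; issue SUB r2<-Add1  regs: r0:24,r1:15,r2:Add1,r3:9,r4:9,r5:Mul2
  c8: CDB Mul1=24; issue SUB r2<-Add2  regs: r0:24,r1:15,r2:Add2,r3:9,r4:9,r5:Mul2
  c9: CDB Add1=0  regs: r0:24,r1:15,r2:Add2,r3:9,r4:9,r5:Mul2
  c10: -  regs: r0:24,r1:15,r2:Add2,r3:9,r4:9,r5:Mul2
  c11: CDB Add2=24  regs: r0:24,r1:15,r2:24,r3:9,r4:9,r5:Mul2
  c12: CDB Mul2=216  regs: r0:24,r1:15,r2:24,r3:9,r4:9,r5:216

STATUS = VALUE 24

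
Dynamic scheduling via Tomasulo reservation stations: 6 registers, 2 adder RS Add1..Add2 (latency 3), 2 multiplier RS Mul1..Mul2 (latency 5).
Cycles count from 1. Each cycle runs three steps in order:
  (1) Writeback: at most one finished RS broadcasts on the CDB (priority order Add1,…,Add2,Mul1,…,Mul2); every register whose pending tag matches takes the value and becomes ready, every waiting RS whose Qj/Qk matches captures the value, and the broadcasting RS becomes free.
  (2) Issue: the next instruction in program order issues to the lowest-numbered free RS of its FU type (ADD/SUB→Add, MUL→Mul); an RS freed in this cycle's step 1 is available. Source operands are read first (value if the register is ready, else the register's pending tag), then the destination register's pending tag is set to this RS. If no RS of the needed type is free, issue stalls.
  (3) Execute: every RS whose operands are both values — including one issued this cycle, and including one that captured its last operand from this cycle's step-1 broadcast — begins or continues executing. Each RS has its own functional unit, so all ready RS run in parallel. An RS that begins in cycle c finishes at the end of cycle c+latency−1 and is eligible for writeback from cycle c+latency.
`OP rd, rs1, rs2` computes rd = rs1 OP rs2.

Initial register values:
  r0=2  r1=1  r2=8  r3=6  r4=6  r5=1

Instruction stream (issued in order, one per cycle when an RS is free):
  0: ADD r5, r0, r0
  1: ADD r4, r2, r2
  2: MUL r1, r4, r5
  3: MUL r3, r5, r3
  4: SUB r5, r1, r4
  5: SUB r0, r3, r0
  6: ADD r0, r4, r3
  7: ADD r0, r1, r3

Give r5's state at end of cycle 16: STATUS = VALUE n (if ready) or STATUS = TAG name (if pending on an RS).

  c1: issue ADD r5<-Add1  regs: r0:2,r1:1,r2:8,r3:6,r4:6,r5:Add1
  c2: issue ADD r4<-Add2  regs: r0:2,r1:1,r2:8,r3:6,r4:Add2,r5:Add1
  c3: issue MUL r1<-Mul1  regs: r0:2,r1:Mul1,r2:8,r3:6,r4:Add2,r5:Add1
  c4: CDB Add1=4; issue MUL r3<-Mul2  regs: r0:2,r1:Mul1,r2:8,r3:Mul2,r4:Add2,r5:4
  c5: CDB Add2=16; issue SUB r5<-Add1  regs: r0:2,r1:Mul1,r2:8,r3:Mul2,r4:16,r5:Add1
  c6: issue SUB r0<-Add2  regs: r0:Add2,r1:Mul1,r2:8,r3:Mul2,r4:16,r5:Add1
  c7: stall  regs: r0:Add2,r1:Mul1,r2:8,r3:Mul2,r4:16,r5:Add1
  c8: stall  regs: r0:Add2,r1:Mul1,r2:8,r3:Mul2,r4:16,r5:Add1
  c9: CDB Mul2=24; stall  regs: r0:Add2,r1:Mul1,r2:8,r3:24,r4:16,r5:Add1
  c10: CDB Mul1=64; stall  regs: r0:Add2,r1:64,r2:8,r3:24,r4:16,r5:Add1
  c11: stall  regs: r0:Add2,r1:64,r2:8,r3:24,r4:16,r5:Add1
  c12: CDB Add2=22; issue ADD r0<-Add2  regs: r0:Add2,r1:64,r2:8,r3:24,r4:16,r5:Add1
  c13: CDB Add1=48; issue ADD r0<-Add1  regs: r0:Add1,r1:64,r2:8,r3:24,r4:16,r5:48
  c14: -  regs: r0:Add1,r1:64,r2:8,r3:24,r4:16,r5:48
  c15: CDB Add2=40  regs: r0:Add1,r1:64,r2:8,r3:24,r4:16,r5:48
  c16: CDB Add1=88  regs: r0:88,r1:64,r2:8,r3:24,r4:16,r5:48

STATUS = VALUE 48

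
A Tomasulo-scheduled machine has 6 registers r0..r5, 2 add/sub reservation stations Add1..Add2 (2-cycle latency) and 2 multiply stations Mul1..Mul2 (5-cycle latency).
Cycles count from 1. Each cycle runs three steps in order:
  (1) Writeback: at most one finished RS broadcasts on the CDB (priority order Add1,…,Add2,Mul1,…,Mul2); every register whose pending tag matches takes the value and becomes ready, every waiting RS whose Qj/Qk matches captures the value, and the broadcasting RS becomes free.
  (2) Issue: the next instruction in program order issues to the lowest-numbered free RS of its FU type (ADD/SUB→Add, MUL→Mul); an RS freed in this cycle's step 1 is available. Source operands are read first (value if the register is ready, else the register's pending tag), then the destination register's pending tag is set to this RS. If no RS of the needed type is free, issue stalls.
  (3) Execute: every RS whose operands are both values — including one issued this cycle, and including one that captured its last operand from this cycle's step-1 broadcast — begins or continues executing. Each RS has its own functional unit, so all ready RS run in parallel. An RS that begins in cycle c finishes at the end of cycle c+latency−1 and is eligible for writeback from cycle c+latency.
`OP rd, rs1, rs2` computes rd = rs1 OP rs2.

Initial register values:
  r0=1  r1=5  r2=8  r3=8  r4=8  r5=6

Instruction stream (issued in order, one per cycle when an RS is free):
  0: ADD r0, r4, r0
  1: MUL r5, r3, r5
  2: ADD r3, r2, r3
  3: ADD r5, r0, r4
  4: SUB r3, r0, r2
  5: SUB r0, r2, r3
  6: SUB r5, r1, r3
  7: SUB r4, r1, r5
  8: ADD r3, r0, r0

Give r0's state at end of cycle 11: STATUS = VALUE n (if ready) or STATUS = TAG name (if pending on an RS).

  c1: issue ADD r0<-Add1  regs: r0:Add1,r1:5,r2:8,r3:8,r4:8,r5:6
  c2: issue MUL r5<-Mul1  regs: r0:Add1,r1:5,r2:8,r3:8,r4:8,r5:Mul1
  c3: CDB Add1=9; issue ADD r3<-Add1  regs: r0:9,r1:5,r2:8,r3:Add1,r4:8,r5:Mul1
  c4: issue ADD r5<-Add2  regs: r0:9,r1:5,r2:8,r3:Add1,r4:8,r5:Add2
  c5: CDB Add1=16; issue SUB r3<-Add1  regs: r0:9,r1:5,r2:8,r3:Add1,r4:8,r5:Add2
  c6: CDB Add2=17; issue SUB r0<-Add2  regs: r0:Add2,r1:5,r2:8,r3:Add1,r4:8,r5:17
  c7: CDB Add1=1; issue SUB r5<-Add1  regs: r0:Add2,r1:5,r2:8,r3:1,r4:8,r5:Add1
  c8: CDB Mul1=48; stall  regs: r0:Add2,r1:5,r2:8,r3:1,r4:8,r5:Add1
  c9: CDB Add1=4; issue SUB r4<-Add1  regs: r0:Add2,r1:5,r2:8,r3:1,r4:Add1,r5:4
  c10: CDB Add2=7; issue ADD r3<-Add2  regs: r0:7,r1:5,r2:8,r3:Add2,r4:Add1,r5:4
  c11: CDB Add1=1  regs: r0:7,r1:5,r2:8,r3:Add2,r4:1,r5:4

STATUS = VALUE 7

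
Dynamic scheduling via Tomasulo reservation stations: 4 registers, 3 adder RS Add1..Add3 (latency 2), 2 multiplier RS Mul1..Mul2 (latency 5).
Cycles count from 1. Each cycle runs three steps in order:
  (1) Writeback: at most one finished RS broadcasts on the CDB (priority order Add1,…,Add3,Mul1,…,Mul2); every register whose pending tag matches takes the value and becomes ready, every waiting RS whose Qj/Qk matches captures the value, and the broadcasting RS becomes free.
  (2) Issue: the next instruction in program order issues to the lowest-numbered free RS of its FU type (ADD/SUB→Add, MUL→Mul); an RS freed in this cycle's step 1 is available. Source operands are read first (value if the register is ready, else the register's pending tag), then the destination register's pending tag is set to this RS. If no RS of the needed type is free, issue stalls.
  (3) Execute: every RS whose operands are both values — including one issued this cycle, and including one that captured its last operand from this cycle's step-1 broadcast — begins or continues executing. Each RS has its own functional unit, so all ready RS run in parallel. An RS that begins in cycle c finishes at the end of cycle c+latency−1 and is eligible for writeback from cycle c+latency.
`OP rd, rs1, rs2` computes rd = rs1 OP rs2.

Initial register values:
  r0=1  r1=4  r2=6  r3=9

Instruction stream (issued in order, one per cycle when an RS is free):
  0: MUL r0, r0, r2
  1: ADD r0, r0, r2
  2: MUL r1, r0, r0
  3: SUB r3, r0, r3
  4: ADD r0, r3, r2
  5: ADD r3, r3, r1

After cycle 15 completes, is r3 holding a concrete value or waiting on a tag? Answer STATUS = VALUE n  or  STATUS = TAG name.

c1: issue MUL r0<-Mul1 | r0:Mul1,r1:4,r2:6,r3:9
c2: issue ADD r0<-Add1 | r0:Add1,r1:4,r2:6,r3:9
c3: issue MUL r1<-Mul2 | r0:Add1,r1:Mul2,r2:6,r3:9
c4: issue SUB r3<-Add2 | r0:Add1,r1:Mul2,r2:6,r3:Add2
c5: issue ADD r0<-Add3 | r0:Add3,r1:Mul2,r2:6,r3:Add2
c6: CDB Mul1=6; stall | r0:Add3,r1:Mul2,r2:6,r3:Add2
c7: stall | r0:Add3,r1:Mul2,r2:6,r3:Add2
c8: CDB Add1=12; issue ADD r3<-Add1 | r0:Add3,r1:Mul2,r2:6,r3:Add1
c9: - | r0:Add3,r1:Mul2,r2:6,r3:Add1
c10: CDB Add2=3 | r0:Add3,r1:Mul2,r2:6,r3:Add1
c11: - | r0:Add3,r1:Mul2,r2:6,r3:Add1
c12: CDB Add3=9 | r0:9,r1:Mul2,r2:6,r3:Add1
c13: CDB Mul2=144 | r0:9,r1:144,r2:6,r3:Add1
c14: - | r0:9,r1:144,r2:6,r3:Add1
c15: CDB Add1=147 | r0:9,r1:144,r2:6,r3:147

STATUS = VALUE 147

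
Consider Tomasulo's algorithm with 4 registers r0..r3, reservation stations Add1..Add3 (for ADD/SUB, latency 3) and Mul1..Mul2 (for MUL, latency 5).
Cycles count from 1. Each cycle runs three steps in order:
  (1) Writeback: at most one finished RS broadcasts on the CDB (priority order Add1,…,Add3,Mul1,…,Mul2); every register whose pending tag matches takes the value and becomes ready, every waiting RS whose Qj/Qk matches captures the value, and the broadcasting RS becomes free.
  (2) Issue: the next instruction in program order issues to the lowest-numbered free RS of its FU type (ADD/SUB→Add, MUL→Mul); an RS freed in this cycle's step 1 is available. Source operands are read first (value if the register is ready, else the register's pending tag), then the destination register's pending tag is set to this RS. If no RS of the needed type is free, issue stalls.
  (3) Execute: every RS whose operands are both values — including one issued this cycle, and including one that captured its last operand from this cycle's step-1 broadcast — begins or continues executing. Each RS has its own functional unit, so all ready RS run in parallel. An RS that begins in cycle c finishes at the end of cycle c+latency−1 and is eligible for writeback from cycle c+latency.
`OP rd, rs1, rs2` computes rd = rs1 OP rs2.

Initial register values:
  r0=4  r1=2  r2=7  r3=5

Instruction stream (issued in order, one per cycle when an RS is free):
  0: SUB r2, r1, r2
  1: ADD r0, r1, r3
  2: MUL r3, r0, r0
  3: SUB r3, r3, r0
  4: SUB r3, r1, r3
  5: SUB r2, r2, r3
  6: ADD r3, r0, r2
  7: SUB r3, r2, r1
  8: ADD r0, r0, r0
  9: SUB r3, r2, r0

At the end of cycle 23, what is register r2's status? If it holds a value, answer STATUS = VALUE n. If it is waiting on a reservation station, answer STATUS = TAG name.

cycle 1: issue SUB r2<-Add1 // r0:4,r1:2,r2:Add1,r3:5
cycle 2: issue ADD r0<-Add2 // r0:Add2,r1:2,r2:Add1,r3:5
cycle 3: issue MUL r3<-Mul1 // r0:Add2,r1:2,r2:Add1,r3:Mul1
cycle 4: CDB Add1=-5; issue SUB r3<-Add1 // r0:Add2,r1:2,r2:-5,r3:Add1
cycle 5: CDB Add2=7; issue SUB r3<-Add2 // r0:7,r1:2,r2:-5,r3:Add2
cycle 6: issue SUB r2<-Add3 // r0:7,r1:2,r2:Add3,r3:Add2
cycle 7: stall // r0:7,r1:2,r2:Add3,r3:Add2
cycle 8: stall // r0:7,r1:2,r2:Add3,r3:Add2
cycle 9: stall // r0:7,r1:2,r2:Add3,r3:Add2
cycle 10: CDB Mul1=49; stall // r0:7,r1:2,r2:Add3,r3:Add2
cycle 11: stall // r0:7,r1:2,r2:Add3,r3:Add2
cycle 12: stall // r0:7,r1:2,r2:Add3,r3:Add2
cycle 13: CDB Add1=42; issue ADD r3<-Add1 // r0:7,r1:2,r2:Add3,r3:Add1
cycle 14: stall // r0:7,r1:2,r2:Add3,r3:Add1
cycle 15: stall // r0:7,r1:2,r2:Add3,r3:Add1
cycle 16: CDB Add2=-40; issue SUB r3<-Add2 // r0:7,r1:2,r2:Add3,r3:Add2
cycle 17: stall // r0:7,r1:2,r2:Add3,r3:Add2
cycle 18: stall // r0:7,r1:2,r2:Add3,r3:Add2
cycle 19: CDB Add3=35; issue ADD r0<-Add3 // r0:Add3,r1:2,r2:35,r3:Add2
cycle 20: stall // r0:Add3,r1:2,r2:35,r3:Add2
cycle 21: stall // r0:Add3,r1:2,r2:35,r3:Add2
cycle 22: CDB Add1=42; issue SUB r3<-Add1 // r0:Add3,r1:2,r2:35,r3:Add1
cycle 23: CDB Add2=33 // r0:Add3,r1:2,r2:35,r3:Add1

STATUS = VALUE 35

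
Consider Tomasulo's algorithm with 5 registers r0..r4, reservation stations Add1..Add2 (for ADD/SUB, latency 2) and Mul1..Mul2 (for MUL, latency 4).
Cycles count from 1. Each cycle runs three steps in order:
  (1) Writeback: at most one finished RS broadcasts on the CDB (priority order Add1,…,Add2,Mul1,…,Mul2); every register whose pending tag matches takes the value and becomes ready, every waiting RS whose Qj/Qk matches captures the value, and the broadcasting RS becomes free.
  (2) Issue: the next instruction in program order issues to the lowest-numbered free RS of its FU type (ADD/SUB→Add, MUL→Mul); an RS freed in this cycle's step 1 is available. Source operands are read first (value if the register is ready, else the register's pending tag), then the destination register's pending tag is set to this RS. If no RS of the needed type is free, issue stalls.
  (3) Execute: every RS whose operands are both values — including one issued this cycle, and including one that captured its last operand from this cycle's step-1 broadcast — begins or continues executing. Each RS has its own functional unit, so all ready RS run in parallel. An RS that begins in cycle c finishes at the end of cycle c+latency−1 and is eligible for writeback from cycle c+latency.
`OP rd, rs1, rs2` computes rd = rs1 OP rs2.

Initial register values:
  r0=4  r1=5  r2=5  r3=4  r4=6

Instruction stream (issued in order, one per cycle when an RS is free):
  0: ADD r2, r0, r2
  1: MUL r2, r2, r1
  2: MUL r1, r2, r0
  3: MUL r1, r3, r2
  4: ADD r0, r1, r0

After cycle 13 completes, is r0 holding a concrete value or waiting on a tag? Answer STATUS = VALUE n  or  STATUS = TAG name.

cycle 1: issue ADD r2<-Add1 // r0:4,r1:5,r2:Add1,r3:4,r4:6
cycle 2: issue MUL r2<-Mul1 // r0:4,r1:5,r2:Mul1,r3:4,r4:6
cycle 3: CDB Add1=9; issue MUL r1<-Mul2 // r0:4,r1:Mul2,r2:Mul1,r3:4,r4:6
cycle 4: stall // r0:4,r1:Mul2,r2:Mul1,r3:4,r4:6
cycle 5: stall // r0:4,r1:Mul2,r2:Mul1,r3:4,r4:6
cycle 6: stall // r0:4,r1:Mul2,r2:Mul1,r3:4,r4:6
cycle 7: CDB Mul1=45; issue MUL r1<-Mul1 // r0:4,r1:Mul1,r2:45,r3:4,r4:6
cycle 8: issue ADD r0<-Add1 // r0:Add1,r1:Mul1,r2:45,r3:4,r4:6
cycle 9: - // r0:Add1,r1:Mul1,r2:45,r3:4,r4:6
cycle 10: - // r0:Add1,r1:Mul1,r2:45,r3:4,r4:6
cycle 11: CDB Mul1=180 // r0:Add1,r1:180,r2:45,r3:4,r4:6
cycle 12: CDB Mul2=180 // r0:Add1,r1:180,r2:45,r3:4,r4:6
cycle 13: CDB Add1=184 // r0:184,r1:180,r2:45,r3:4,r4:6

STATUS = VALUE 184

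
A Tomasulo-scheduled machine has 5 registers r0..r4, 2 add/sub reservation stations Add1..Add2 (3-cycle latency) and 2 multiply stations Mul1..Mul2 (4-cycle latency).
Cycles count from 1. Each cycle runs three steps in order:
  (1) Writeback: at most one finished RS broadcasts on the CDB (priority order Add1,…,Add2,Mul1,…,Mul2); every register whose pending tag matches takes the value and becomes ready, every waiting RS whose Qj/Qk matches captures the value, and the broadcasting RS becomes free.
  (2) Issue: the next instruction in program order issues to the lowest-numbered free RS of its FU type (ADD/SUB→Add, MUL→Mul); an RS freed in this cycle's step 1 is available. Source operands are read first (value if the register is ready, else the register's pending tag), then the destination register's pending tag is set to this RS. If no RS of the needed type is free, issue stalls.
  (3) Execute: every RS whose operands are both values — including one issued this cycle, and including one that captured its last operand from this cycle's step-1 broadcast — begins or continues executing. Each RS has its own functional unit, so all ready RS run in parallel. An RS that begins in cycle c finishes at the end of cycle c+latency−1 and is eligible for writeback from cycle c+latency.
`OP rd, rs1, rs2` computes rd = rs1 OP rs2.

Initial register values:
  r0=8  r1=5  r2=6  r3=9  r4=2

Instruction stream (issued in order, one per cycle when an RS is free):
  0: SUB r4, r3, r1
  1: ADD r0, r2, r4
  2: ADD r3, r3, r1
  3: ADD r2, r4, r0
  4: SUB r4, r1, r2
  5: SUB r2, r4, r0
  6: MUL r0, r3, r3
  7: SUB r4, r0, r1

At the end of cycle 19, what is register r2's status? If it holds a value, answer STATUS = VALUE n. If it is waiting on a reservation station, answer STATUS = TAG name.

  c1: issue SUB r4<-Add1  regs: r0:8,r1:5,r2:6,r3:9,r4:Add1
  c2: issue ADD r0<-Add2  regs: r0:Add2,r1:5,r2:6,r3:9,r4:Add1
  c3: stall  regs: r0:Add2,r1:5,r2:6,r3:9,r4:Add1
  c4: CDB Add1=4; issue ADD r3<-Add1  regs: r0:Add2,r1:5,r2:6,r3:Add1,r4:4
  c5: stall  regs: r0:Add2,r1:5,r2:6,r3:Add1,r4:4
  c6: stall  regs: r0:Add2,r1:5,r2:6,r3:Add1,r4:4
  c7: CDB Add1=14; issue ADD r2<-Add1  regs: r0:Add2,r1:5,r2:Add1,r3:14,r4:4
  c8: CDB Add2=10; issue SUB r4<-Add2  regs: r0:10,r1:5,r2:Add1,r3:14,r4:Add2
  c9: stall  regs: r0:10,r1:5,r2:Add1,r3:14,r4:Add2
  c10: stall  regs: r0:10,r1:5,r2:Add1,r3:14,r4:Add2
  c11: CDB Add1=14; issue SUB r2<-Add1  regs: r0:10,r1:5,r2:Add1,r3:14,r4:Add2
  c12: issue MUL r0<-Mul1  regs: r0:Mul1,r1:5,r2:Add1,r3:14,r4:Add2
  c13: stall  regs: r0:Mul1,r1:5,r2:Add1,r3:14,r4:Add2
  c14: CDB Add2=-9; issue SUB r4<-Add2  regs: r0:Mul1,r1:5,r2:Add1,r3:14,r4:Add2
  c15: -  regs: r0:Mul1,r1:5,r2:Add1,r3:14,r4:Add2
  c16: CDB Mul1=196  regs: r0:196,r1:5,r2:Add1,r3:14,r4:Add2
  c17: CDB Add1=-19  regs: r0:196,r1:5,r2:-19,r3:14,r4:Add2
  c18: -  regs: r0:196,r1:5,r2:-19,r3:14,r4:Add2
  c19: CDB Add2=191  regs: r0:196,r1:5,r2:-19,r3:14,r4:191

STATUS = VALUE -19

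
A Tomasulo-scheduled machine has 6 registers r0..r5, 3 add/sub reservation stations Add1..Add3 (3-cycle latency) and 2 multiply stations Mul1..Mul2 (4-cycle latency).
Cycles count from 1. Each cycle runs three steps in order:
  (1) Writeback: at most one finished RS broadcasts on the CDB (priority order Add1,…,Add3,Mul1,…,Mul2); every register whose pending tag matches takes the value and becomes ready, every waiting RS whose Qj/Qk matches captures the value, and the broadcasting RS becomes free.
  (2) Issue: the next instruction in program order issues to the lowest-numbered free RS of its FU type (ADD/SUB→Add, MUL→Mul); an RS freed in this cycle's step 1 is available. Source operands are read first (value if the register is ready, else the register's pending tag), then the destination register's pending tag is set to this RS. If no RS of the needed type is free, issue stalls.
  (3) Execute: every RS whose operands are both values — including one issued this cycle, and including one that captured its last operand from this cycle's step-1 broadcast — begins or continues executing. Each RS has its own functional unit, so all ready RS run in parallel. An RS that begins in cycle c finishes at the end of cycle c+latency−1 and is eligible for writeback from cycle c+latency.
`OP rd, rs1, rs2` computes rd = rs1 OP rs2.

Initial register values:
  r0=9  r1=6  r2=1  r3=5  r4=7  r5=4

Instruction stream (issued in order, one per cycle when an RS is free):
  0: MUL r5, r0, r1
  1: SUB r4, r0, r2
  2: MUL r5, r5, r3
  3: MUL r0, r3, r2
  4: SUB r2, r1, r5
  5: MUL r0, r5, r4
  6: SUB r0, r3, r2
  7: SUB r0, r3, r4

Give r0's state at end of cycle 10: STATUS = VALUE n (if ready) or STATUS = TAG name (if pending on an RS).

STATUS = TAG Mul1

c1: issue MUL r5<-Mul1 | r0:9,r1:6,r2:1,r3:5,r4:7,r5:Mul1
c2: issue SUB r4<-Add1 | r0:9,r1:6,r2:1,r3:5,r4:Add1,r5:Mul1
c3: issue MUL r5<-Mul2 | r0:9,r1:6,r2:1,r3:5,r4:Add1,r5:Mul2
c4: stall | r0:9,r1:6,r2:1,r3:5,r4:Add1,r5:Mul2
c5: CDB Add1=8; stall | r0:9,r1:6,r2:1,r3:5,r4:8,r5:Mul2
c6: CDB Mul1=54; issue MUL r0<-Mul1 | r0:Mul1,r1:6,r2:1,r3:5,r4:8,r5:Mul2
c7: issue SUB r2<-Add1 | r0:Mul1,r1:6,r2:Add1,r3:5,r4:8,r5:Mul2
c8: stall | r0:Mul1,r1:6,r2:Add1,r3:5,r4:8,r5:Mul2
c9: stall | r0:Mul1,r1:6,r2:Add1,r3:5,r4:8,r5:Mul2
c10: CDB Mul1=5; issue MUL r0<-Mul1 | r0:Mul1,r1:6,r2:Add1,r3:5,r4:8,r5:Mul2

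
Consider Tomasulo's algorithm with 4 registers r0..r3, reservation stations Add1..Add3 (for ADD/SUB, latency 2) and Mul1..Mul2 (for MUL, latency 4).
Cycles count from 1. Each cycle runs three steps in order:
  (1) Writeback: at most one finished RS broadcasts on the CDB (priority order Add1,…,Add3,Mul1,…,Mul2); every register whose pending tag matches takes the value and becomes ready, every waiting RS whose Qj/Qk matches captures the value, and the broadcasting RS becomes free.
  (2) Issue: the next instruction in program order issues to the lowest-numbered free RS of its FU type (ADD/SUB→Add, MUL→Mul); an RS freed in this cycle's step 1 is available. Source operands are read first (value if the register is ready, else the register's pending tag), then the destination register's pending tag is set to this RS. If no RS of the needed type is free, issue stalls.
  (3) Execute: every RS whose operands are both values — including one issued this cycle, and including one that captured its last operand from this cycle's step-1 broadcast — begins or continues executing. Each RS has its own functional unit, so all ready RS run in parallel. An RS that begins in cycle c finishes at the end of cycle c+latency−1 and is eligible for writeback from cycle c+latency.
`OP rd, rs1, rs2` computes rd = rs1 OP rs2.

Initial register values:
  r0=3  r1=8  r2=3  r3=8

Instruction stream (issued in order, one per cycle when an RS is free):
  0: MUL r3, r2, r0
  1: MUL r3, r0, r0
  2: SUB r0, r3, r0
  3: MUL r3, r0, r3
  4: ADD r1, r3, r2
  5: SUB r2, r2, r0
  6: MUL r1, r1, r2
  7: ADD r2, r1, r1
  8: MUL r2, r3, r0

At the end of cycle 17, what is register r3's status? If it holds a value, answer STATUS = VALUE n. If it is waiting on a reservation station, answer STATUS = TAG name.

c1: issue MUL r3<-Mul1 | r0:3,r1:8,r2:3,r3:Mul1
c2: issue MUL r3<-Mul2 | r0:3,r1:8,r2:3,r3:Mul2
c3: issue SUB r0<-Add1 | r0:Add1,r1:8,r2:3,r3:Mul2
c4: stall | r0:Add1,r1:8,r2:3,r3:Mul2
c5: CDB Mul1=9; issue MUL r3<-Mul1 | r0:Add1,r1:8,r2:3,r3:Mul1
c6: CDB Mul2=9; issue ADD r1<-Add2 | r0:Add1,r1:Add2,r2:3,r3:Mul1
c7: issue SUB r2<-Add3 | r0:Add1,r1:Add2,r2:Add3,r3:Mul1
c8: CDB Add1=6; issue MUL r1<-Mul2 | r0:6,r1:Mul2,r2:Add3,r3:Mul1
c9: issue ADD r2<-Add1 | r0:6,r1:Mul2,r2:Add1,r3:Mul1
c10: CDB Add3=-3; stall | r0:6,r1:Mul2,r2:Add1,r3:Mul1
c11: stall | r0:6,r1:Mul2,r2:Add1,r3:Mul1
c12: CDB Mul1=54; issue MUL r2<-Mul1 | r0:6,r1:Mul2,r2:Mul1,r3:54
c13: - | r0:6,r1:Mul2,r2:Mul1,r3:54
c14: CDB Add2=57 | r0:6,r1:Mul2,r2:Mul1,r3:54
c15: - | r0:6,r1:Mul2,r2:Mul1,r3:54
c16: CDB Mul1=324 | r0:6,r1:Mul2,r2:324,r3:54
c17: - | r0:6,r1:Mul2,r2:324,r3:54

STATUS = VALUE 54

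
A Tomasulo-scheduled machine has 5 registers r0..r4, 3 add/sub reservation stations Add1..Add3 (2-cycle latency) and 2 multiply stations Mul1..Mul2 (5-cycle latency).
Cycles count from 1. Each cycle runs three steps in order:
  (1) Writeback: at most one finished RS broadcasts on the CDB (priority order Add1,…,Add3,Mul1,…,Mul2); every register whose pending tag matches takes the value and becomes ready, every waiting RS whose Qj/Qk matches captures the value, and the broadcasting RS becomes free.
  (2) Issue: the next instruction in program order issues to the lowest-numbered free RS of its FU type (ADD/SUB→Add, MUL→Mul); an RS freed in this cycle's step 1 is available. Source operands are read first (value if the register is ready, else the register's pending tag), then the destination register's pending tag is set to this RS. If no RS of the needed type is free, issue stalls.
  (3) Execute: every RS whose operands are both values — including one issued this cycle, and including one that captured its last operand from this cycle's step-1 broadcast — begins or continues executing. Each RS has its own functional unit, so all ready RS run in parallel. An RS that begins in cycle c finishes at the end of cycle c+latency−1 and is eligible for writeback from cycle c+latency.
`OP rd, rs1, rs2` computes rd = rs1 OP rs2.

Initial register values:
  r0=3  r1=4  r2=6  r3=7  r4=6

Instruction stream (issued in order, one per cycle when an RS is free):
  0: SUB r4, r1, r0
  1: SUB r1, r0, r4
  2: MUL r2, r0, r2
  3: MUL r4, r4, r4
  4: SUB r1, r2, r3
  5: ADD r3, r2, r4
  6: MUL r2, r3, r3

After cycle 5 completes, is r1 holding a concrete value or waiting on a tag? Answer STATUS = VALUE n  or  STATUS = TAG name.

STATUS = TAG Add1

c1: issue SUB r4<-Add1 | r0:3,r1:4,r2:6,r3:7,r4:Add1
c2: issue SUB r1<-Add2 | r0:3,r1:Add2,r2:6,r3:7,r4:Add1
c3: CDB Add1=1; issue MUL r2<-Mul1 | r0:3,r1:Add2,r2:Mul1,r3:7,r4:1
c4: issue MUL r4<-Mul2 | r0:3,r1:Add2,r2:Mul1,r3:7,r4:Mul2
c5: CDB Add2=2; issue SUB r1<-Add1 | r0:3,r1:Add1,r2:Mul1,r3:7,r4:Mul2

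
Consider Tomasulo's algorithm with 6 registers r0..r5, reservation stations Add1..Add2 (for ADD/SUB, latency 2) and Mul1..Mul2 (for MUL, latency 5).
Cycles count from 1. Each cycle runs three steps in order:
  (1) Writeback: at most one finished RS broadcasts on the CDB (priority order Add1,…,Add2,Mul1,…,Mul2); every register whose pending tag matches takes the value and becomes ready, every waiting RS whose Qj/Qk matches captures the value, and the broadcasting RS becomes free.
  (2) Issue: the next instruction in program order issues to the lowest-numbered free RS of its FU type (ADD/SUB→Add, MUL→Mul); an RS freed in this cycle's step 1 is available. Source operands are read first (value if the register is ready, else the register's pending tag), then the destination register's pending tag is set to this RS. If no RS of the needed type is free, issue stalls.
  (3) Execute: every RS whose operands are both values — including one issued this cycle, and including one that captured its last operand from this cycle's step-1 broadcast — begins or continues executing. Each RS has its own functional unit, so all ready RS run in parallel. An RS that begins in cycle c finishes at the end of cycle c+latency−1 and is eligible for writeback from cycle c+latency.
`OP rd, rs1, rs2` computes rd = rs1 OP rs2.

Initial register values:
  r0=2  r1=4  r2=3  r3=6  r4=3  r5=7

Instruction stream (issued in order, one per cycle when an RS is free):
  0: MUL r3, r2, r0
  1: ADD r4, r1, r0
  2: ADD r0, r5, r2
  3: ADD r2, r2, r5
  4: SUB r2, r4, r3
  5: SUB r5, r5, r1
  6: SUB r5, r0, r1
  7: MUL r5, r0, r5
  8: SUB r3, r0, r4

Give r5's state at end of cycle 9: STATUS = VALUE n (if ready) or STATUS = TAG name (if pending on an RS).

cycle 1: issue MUL r3<-Mul1 // r0:2,r1:4,r2:3,r3:Mul1,r4:3,r5:7
cycle 2: issue ADD r4<-Add1 // r0:2,r1:4,r2:3,r3:Mul1,r4:Add1,r5:7
cycle 3: issue ADD r0<-Add2 // r0:Add2,r1:4,r2:3,r3:Mul1,r4:Add1,r5:7
cycle 4: CDB Add1=6; issue ADD r2<-Add1 // r0:Add2,r1:4,r2:Add1,r3:Mul1,r4:6,r5:7
cycle 5: CDB Add2=10; issue SUB r2<-Add2 // r0:10,r1:4,r2:Add2,r3:Mul1,r4:6,r5:7
cycle 6: CDB Add1=10; issue SUB r5<-Add1 // r0:10,r1:4,r2:Add2,r3:Mul1,r4:6,r5:Add1
cycle 7: CDB Mul1=6; stall // r0:10,r1:4,r2:Add2,r3:6,r4:6,r5:Add1
cycle 8: CDB Add1=3; issue SUB r5<-Add1 // r0:10,r1:4,r2:Add2,r3:6,r4:6,r5:Add1
cycle 9: CDB Add2=0; issue MUL r5<-Mul1 // r0:10,r1:4,r2:0,r3:6,r4:6,r5:Mul1

STATUS = TAG Mul1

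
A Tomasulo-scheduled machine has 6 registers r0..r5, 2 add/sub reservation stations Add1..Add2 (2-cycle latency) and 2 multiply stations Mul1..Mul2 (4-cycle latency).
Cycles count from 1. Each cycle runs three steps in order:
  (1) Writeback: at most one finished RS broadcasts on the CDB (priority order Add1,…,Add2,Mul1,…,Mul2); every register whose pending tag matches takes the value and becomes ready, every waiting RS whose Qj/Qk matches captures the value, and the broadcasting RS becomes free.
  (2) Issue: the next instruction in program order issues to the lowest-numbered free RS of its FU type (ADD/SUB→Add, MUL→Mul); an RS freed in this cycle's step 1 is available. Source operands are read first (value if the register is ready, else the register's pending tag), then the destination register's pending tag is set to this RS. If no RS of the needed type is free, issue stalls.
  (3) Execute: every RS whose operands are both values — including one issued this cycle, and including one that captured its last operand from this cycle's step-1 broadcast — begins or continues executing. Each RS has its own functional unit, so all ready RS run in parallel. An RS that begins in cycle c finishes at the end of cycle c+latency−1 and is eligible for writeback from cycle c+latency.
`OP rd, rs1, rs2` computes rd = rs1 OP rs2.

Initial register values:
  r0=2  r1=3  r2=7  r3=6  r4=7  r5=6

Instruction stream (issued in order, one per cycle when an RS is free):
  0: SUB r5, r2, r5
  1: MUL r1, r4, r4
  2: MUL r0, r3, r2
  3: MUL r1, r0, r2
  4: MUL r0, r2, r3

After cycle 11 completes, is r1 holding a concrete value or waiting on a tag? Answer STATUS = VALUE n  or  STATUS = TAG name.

  c1: issue SUB r5<-Add1  regs: r0:2,r1:3,r2:7,r3:6,r4:7,r5:Add1
  c2: issue MUL r1<-Mul1  regs: r0:2,r1:Mul1,r2:7,r3:6,r4:7,r5:Add1
  c3: CDB Add1=1; issue MUL r0<-Mul2  regs: r0:Mul2,r1:Mul1,r2:7,r3:6,r4:7,r5:1
  c4: stall  regs: r0:Mul2,r1:Mul1,r2:7,r3:6,r4:7,r5:1
  c5: stall  regs: r0:Mul2,r1:Mul1,r2:7,r3:6,r4:7,r5:1
  c6: CDB Mul1=49; issue MUL r1<-Mul1  regs: r0:Mul2,r1:Mul1,r2:7,r3:6,r4:7,r5:1
  c7: CDB Mul2=42; issue MUL r0<-Mul2  regs: r0:Mul2,r1:Mul1,r2:7,r3:6,r4:7,r5:1
  c8: -  regs: r0:Mul2,r1:Mul1,r2:7,r3:6,r4:7,r5:1
  c9: -  regs: r0:Mul2,r1:Mul1,r2:7,r3:6,r4:7,r5:1
  c10: -  regs: r0:Mul2,r1:Mul1,r2:7,r3:6,r4:7,r5:1
  c11: CDB Mul1=294  regs: r0:Mul2,r1:294,r2:7,r3:6,r4:7,r5:1

STATUS = VALUE 294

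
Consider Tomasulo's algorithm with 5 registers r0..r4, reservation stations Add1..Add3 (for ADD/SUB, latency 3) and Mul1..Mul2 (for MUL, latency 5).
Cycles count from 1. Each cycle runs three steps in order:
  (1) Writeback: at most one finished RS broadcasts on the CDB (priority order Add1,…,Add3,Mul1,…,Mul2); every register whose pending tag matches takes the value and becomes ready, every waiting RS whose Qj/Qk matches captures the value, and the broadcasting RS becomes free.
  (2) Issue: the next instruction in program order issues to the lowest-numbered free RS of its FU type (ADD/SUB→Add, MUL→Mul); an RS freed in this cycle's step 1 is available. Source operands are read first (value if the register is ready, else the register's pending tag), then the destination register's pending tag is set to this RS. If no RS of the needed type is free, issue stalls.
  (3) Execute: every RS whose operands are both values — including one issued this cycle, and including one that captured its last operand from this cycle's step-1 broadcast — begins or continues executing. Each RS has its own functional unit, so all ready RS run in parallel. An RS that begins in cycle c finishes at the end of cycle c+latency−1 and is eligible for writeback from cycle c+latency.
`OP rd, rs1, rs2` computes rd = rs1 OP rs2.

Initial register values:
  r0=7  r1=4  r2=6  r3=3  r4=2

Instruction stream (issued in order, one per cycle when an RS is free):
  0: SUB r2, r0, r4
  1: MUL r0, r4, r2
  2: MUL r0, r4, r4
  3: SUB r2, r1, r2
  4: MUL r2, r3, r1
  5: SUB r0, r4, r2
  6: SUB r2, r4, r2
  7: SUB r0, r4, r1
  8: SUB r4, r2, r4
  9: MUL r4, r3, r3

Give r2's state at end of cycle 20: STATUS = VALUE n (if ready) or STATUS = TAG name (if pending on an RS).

c1: issue SUB r2<-Add1 | r0:7,r1:4,r2:Add1,r3:3,r4:2
c2: issue MUL r0<-Mul1 | r0:Mul1,r1:4,r2:Add1,r3:3,r4:2
c3: issue MUL r0<-Mul2 | r0:Mul2,r1:4,r2:Add1,r3:3,r4:2
c4: CDB Add1=5; issue SUB r2<-Add1 | r0:Mul2,r1:4,r2:Add1,r3:3,r4:2
c5: stall | r0:Mul2,r1:4,r2:Add1,r3:3,r4:2
c6: stall | r0:Mul2,r1:4,r2:Add1,r3:3,r4:2
c7: CDB Add1=-1; stall | r0:Mul2,r1:4,r2:-1,r3:3,r4:2
c8: CDB Mul2=4; issue MUL r2<-Mul2 | r0:4,r1:4,r2:Mul2,r3:3,r4:2
c9: CDB Mul1=10; issue SUB r0<-Add1 | r0:Add1,r1:4,r2:Mul2,r3:3,r4:2
c10: issue SUB r2<-Add2 | r0:Add1,r1:4,r2:Add2,r3:3,r4:2
c11: issue SUB r0<-Add3 | r0:Add3,r1:4,r2:Add2,r3:3,r4:2
c12: stall | r0:Add3,r1:4,r2:Add2,r3:3,r4:2
c13: CDB Mul2=12; stall | r0:Add3,r1:4,r2:Add2,r3:3,r4:2
c14: CDB Add3=-2; issue SUB r4<-Add3 | r0:-2,r1:4,r2:Add2,r3:3,r4:Add3
c15: issue MUL r4<-Mul1 | r0:-2,r1:4,r2:Add2,r3:3,r4:Mul1
c16: CDB Add1=-10 | r0:-2,r1:4,r2:Add2,r3:3,r4:Mul1
c17: CDB Add2=-10 | r0:-2,r1:4,r2:-10,r3:3,r4:Mul1
c18: - | r0:-2,r1:4,r2:-10,r3:3,r4:Mul1
c19: - | r0:-2,r1:4,r2:-10,r3:3,r4:Mul1
c20: CDB Add3=-12 | r0:-2,r1:4,r2:-10,r3:3,r4:Mul1

STATUS = VALUE -10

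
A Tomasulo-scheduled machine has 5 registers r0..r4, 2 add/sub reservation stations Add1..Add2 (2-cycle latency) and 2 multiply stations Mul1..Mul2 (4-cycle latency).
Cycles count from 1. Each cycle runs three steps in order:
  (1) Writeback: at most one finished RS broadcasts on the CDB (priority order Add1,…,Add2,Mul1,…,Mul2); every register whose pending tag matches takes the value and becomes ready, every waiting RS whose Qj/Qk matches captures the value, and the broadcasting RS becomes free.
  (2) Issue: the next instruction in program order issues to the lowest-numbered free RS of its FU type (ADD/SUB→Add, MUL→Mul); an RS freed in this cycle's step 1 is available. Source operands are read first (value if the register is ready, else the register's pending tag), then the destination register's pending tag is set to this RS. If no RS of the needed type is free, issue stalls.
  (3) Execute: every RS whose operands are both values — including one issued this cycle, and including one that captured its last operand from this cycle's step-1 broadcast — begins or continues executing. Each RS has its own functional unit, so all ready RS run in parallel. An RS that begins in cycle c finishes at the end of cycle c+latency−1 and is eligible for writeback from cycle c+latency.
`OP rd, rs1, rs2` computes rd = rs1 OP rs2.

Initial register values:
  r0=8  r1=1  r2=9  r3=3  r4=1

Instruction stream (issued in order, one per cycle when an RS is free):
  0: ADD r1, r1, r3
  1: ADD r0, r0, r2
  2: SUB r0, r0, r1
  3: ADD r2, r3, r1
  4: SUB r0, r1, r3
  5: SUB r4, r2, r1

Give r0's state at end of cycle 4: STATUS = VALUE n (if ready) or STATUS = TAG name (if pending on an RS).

c1: issue ADD r1<-Add1 | r0:8,r1:Add1,r2:9,r3:3,r4:1
c2: issue ADD r0<-Add2 | r0:Add2,r1:Add1,r2:9,r3:3,r4:1
c3: CDB Add1=4; issue SUB r0<-Add1 | r0:Add1,r1:4,r2:9,r3:3,r4:1
c4: CDB Add2=17; issue ADD r2<-Add2 | r0:Add1,r1:4,r2:Add2,r3:3,r4:1

STATUS = TAG Add1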